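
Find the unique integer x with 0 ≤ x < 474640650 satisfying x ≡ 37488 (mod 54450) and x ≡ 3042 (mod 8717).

Write x = 37488 + 54450·k. Then 54450·k ≡ 3042 − 37488 ≡ 422 (mod 8717).
Need 54450⁻¹ mod 8717. Extended Euclid on (8717, 2148):
8717 = 4*2148 + 125
2148 = 17*125 + 23
125 = 5*23 + 10
23 = 2*10 + 3
10 = 3*3 + 1
3 = 3*1 + 0
Back-substitute:
1 = 10 − 3·3
1 = −3·23 + 7·10
1 = 7·125 − 38·23
1 = −38·2148 + 653·125
1 = 653·8717 − 2650·2148
54450⁻¹ ≡ 6067 (mod 8717), so k ≡ 6067·422 ≡ 6193 (mod 8717).
x = 37488 + 54450·6193 = 337246338.

337246338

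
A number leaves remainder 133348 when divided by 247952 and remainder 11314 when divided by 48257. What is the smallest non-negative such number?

5875108036

Write x = 133348 + 247952·k. Then 247952·k ≡ 11314 − 133348 ≡ 22737 (mod 48257).
Need 247952⁻¹ mod 48257. Extended Euclid on (48257, 6667):
48257 = 7·6667 + 1588
6667 = 4·1588 + 315
1588 = 5·315 + 13
315 = 24·13 + 3
13 = 4·3 + 1
3 = 3·1 + 0
Back-substitute:
1 = 13 − 4·3
1 = −4·315 + 97·13
1 = 97·1588 − 489·315
1 = −489·6667 + 2053·1588
1 = 2053·48257 − 14860·6667
247952⁻¹ ≡ 33397 (mod 48257), so k ≡ 33397·22737 ≡ 23694 (mod 48257).
x = 133348 + 247952·23694 = 5875108036.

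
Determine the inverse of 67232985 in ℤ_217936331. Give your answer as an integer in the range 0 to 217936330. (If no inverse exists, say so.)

Extended Euclidean algorithm:
217936331 = 3·67232985 + 16237376
67232985 = 4·16237376 + 2283481
16237376 = 7·2283481 + 253009
2283481 = 9·253009 + 6400
253009 = 39·6400 + 3409
6400 = 1·3409 + 2991
3409 = 1·2991 + 418
2991 = 7·418 + 65
418 = 6·65 + 28
65 = 2·28 + 9
28 = 3·9 + 1
9 = 9·1 + 0
Since gcd(67232985, 217936331) = 1, back-substitute to write 1 as a combination:
1 = 28 − 3·9
1 = −3·65 + 7·28
1 = 7·418 − 45·65
1 = −45·2991 + 322·418
1 = 322·3409 − 367·2991
1 = −367·6400 + 689·3409
1 = 689·253009 − 27238·6400
1 = −27238·2283481 + 245831·253009
1 = 245831·16237376 − 1748055·2283481
1 = −1748055·67232985 + 7238051·16237376
1 = 7238051·217936331 − 23462208·67232985
So 67232985·(-23462208) ≡ 1 (mod 217936331), and -23462208 ≡ 194474123 (mod 217936331).

194474123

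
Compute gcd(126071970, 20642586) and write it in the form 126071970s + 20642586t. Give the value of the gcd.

6

Repeated division:
126071970 = 6·20642586 + 2216454
20642586 = 9·2216454 + 694500
2216454 = 3·694500 + 132954
694500 = 5·132954 + 29730
132954 = 4·29730 + 14034
29730 = 2·14034 + 1662
14034 = 8·1662 + 738
1662 = 2·738 + 186
738 = 3·186 + 180
186 = 1·180 + 6
180 = 30·6 + 0
gcd(126071970, 20642586) = 6.
Back-substituting:
6 = 186 − 180
6 = −738 + 4·186
6 = 4·1662 − 9·738
6 = −9·14034 + 76·1662
6 = 76·29730 − 161·14034
6 = −161·132954 + 720·29730
6 = 720·694500 − 3761·132954
6 = −3761·2216454 + 12003·694500
6 = 12003·20642586 − 111788·2216454
6 = −111788·126071970 + 682731·20642586
So 6 = (-111788)·126071970 + (682731)·20642586.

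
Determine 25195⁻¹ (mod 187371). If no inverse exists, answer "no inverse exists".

8359

Apply the Euclidean algorithm to 187371 and 25195:
187371 = 7·25195 + 11006
25195 = 2·11006 + 3183
11006 = 3·3183 + 1457
3183 = 2·1457 + 269
1457 = 5·269 + 112
269 = 2·112 + 45
112 = 2·45 + 22
45 = 2·22 + 1
22 = 22·1 + 0
The gcd is 1. Working backward:
1 = 45 − 2·22
1 = −2·112 + 5·45
1 = 5·269 − 12·112
1 = −12·1457 + 65·269
1 = 65·3183 − 142·1457
1 = −142·11006 + 491·3183
1 = 491·25195 − 1124·11006
1 = −1124·187371 + 8359·25195
So 25195·8359 ≡ 1 (mod 187371).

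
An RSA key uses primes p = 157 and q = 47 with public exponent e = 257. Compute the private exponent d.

2513

φ(n) = (p−1)(q−1) = 156·46 = 7176.
Need d with 257·d ≡ 1 (mod 7176). Apply the extended Euclidean algorithm:
7176 = 27×257 + 237
257 = 1×237 + 20
237 = 11×20 + 17
20 = 1×17 + 3
17 = 5×3 + 2
3 = 1×2 + 1
2 = 2×1 + 0
Back-substitute:
1 = 3 − 2
1 = −17 + 6·3
1 = 6·20 − 7·17
1 = −7·237 + 83·20
1 = 83·257 − 90·237
1 = −90·7176 + 2513·257
So 257·2513 ≡ 1 (mod 7176), hence d = 2513.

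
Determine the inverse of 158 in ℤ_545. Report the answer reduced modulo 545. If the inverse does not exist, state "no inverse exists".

307

Apply the Euclidean algorithm to 545 and 158:
545 = 3·158 + 71
158 = 2·71 + 16
71 = 4·16 + 7
16 = 2·7 + 2
7 = 3·2 + 1
2 = 2·1 + 0
gcd = 1, so the inverse exists. Back-substitute:
1 = 7 − 3·2
1 = −3·16 + 7·7
1 = 7·71 − 31·16
1 = −31·158 + 69·71
1 = 69·545 − 238·158
Hence 158⁻¹ ≡ -238 ≡ 307 (mod 545).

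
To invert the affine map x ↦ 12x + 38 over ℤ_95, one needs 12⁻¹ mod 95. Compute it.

8

gcd(95, 12) by repeated division:
95 = 7×12 + 11
12 = 1×11 + 1
11 = 11×1 + 0
The gcd is 1. Working backward:
1 = 12 − 11
1 = −95 + 8·12
So 12·8 ≡ 1 (mod 95).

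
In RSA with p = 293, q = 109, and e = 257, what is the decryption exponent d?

2945

φ(n) = (p−1)(q−1) = 292·108 = 31536.
Need d with 257·d ≡ 1 (mod 31536). Apply the extended Euclidean algorithm:
31536 = 122*257 + 182
257 = 1*182 + 75
182 = 2*75 + 32
75 = 2*32 + 11
32 = 2*11 + 10
11 = 1*10 + 1
10 = 10*1 + 0
Back-substitute:
1 = 11 − 10
1 = −32 + 3·11
1 = 3·75 − 7·32
1 = −7·182 + 17·75
1 = 17·257 − 24·182
1 = −24·31536 + 2945·257
So 257·2945 ≡ 1 (mod 31536), hence d = 2945.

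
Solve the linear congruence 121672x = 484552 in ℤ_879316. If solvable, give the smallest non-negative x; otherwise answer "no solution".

64396

First find gcd(121672, 879316):
879316 = 7·121672 + 27612
121672 = 4·27612 + 11224
27612 = 2·11224 + 5164
11224 = 2·5164 + 896
5164 = 5·896 + 684
896 = 1·684 + 212
684 = 3·212 + 48
212 = 4·48 + 20
48 = 2·20 + 8
20 = 2·8 + 4
8 = 2·4 + 0
gcd = 4 and 4 | 484552, so solutions exist. Divide through by 4: 30418x ≡ 121138 (mod 219829).
Now find 30418⁻¹ mod 219829:
219829 = 7·30418 + 6903
30418 = 4·6903 + 2806
6903 = 2·2806 + 1291
2806 = 2·1291 + 224
1291 = 5·224 + 171
224 = 1·171 + 53
171 = 3·53 + 12
53 = 4·12 + 5
12 = 2·5 + 2
5 = 2·2 + 1
2 = 2·1 + 0
Back-substitute:
1 = 5 − 2·2
1 = −2·12 + 5·5
1 = 5·53 − 22·12
1 = −22·171 + 71·53
1 = 71·224 − 93·171
1 = −93·1291 + 536·224
1 = 536·2806 − 1165·1291
1 = −1165·6903 + 2866·2806
1 = 2866·30418 − 12629·6903
1 = −12629·219829 + 91269·30418
So 30418⁻¹ ≡ 91269 (mod 219829).
Then x ≡ 91269·121138 ≡ 64396 (mod 219829); the smallest non-negative solution is x = 64396.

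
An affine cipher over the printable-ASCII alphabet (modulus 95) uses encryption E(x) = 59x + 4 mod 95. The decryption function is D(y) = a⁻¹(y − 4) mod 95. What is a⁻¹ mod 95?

Extended Euclidean algorithm:
95 = 1×59 + 36
59 = 1×36 + 23
36 = 1×23 + 13
23 = 1×13 + 10
13 = 1×10 + 3
10 = 3×3 + 1
3 = 3×1 + 0
The gcd is 1. Working backward:
1 = 10 − 3·3
1 = −3·13 + 4·10
1 = 4·23 − 7·13
1 = −7·36 + 11·23
1 = 11·59 − 18·36
1 = −18·95 + 29·59
So 59·29 ≡ 1 (mod 95).

29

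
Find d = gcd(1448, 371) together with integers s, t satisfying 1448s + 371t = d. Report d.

Apply Euclid's algorithm to 1448 and 371:
1448 = 3*371 + 335
371 = 1*335 + 36
335 = 9*36 + 11
36 = 3*11 + 3
11 = 3*3 + 2
3 = 1*2 + 1
2 = 2*1 + 0
gcd(1448, 371) = 1.
Working backward:
1 = 3 − 2
1 = −11 + 4·3
1 = 4·36 − 13·11
1 = −13·335 + 121·36
1 = 121·371 − 134·335
1 = −134·1448 + 523·371
So 1 = (-134)·1448 + (523)·371.

1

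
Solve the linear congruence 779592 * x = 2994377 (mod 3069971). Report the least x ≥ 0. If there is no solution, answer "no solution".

First find gcd(779592, 3069971):
3069971 = 3·779592 + 731195
779592 = 1·731195 + 48397
731195 = 15·48397 + 5240
48397 = 9·5240 + 1237
5240 = 4·1237 + 292
1237 = 4·292 + 69
292 = 4·69 + 16
69 = 4·16 + 5
16 = 3·5 + 1
5 = 5·1 + 0
gcd = 1, so a unique solution mod 3069971 exists.
Back-substitute for the Bézout coefficients:
1 = 16 − 3·5
1 = −3·69 + 13·16
1 = 13·292 − 55·69
1 = −55·1237 + 233·292
1 = 233·5240 − 987·1237
1 = −987·48397 + 9116·5240
1 = 9116·731195 − 137727·48397
1 = −137727·779592 + 146843·731195
1 = 146843·3069971 − 578256·779592
So 779592·(-578256) ≡ 1 (mod 3069971), giving 779592⁻¹ ≡ 2491715.
x ≡ 779592⁻¹·2994377 ≡ 2491715·2994377 ≡ 2436966 (mod 3069971).

2436966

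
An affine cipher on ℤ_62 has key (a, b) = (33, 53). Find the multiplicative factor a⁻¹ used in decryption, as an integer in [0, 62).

Extended Euclidean algorithm:
62 = 1·33 + 29
33 = 1·29 + 4
29 = 7·4 + 1
4 = 4·1 + 0
Since gcd(33, 62) = 1, back-substitute to write 1 as a combination:
1 = 29 − 7·4
1 = −7·33 + 8·29
1 = 8·62 − 15·33
Thus 33·(-15) ≡ 1 (mod 62); reducing, -15 mod 62 = 47.

47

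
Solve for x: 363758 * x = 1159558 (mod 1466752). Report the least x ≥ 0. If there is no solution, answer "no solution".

585429

First find gcd(363758, 1466752):
1466752 = 4·363758 + 11720
363758 = 31·11720 + 438
11720 = 26·438 + 332
438 = 1·332 + 106
332 = 3·106 + 14
106 = 7·14 + 8
14 = 1·8 + 6
8 = 1·6 + 2
6 = 3·2 + 0
gcd = 2 and 2 | 1159558, so solutions exist. Divide through by 2: 181879x ≡ 579779 (mod 733376).
Now find 181879⁻¹ mod 733376:
733376 = 4*181879 + 5860
181879 = 31*5860 + 219
5860 = 26*219 + 166
219 = 1*166 + 53
166 = 3*53 + 7
53 = 7*7 + 4
7 = 1*4 + 3
4 = 1*3 + 1
3 = 3*1 + 0
Back-substitute:
1 = 4 − 3
1 = −7 + 2·4
1 = 2·53 − 15·7
1 = −15·166 + 47·53
1 = 47·219 − 62·166
1 = −62·5860 + 1659·219
1 = 1659·181879 − 51491·5860
1 = −51491·733376 + 207623·181879
So 181879⁻¹ ≡ 207623 (mod 733376).
Then x ≡ 207623·579779 ≡ 585429 (mod 733376); the smallest non-negative solution is x = 585429.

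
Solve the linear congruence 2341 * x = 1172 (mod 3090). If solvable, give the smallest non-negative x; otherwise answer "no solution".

First find gcd(2341, 3090):
3090 = 1*2341 + 749
2341 = 3*749 + 94
749 = 7*94 + 91
94 = 1*91 + 3
91 = 30*3 + 1
3 = 3*1 + 0
gcd = 1, so a unique solution mod 3090 exists.
Back-substitute for the Bézout coefficients:
1 = 91 − 30·3
1 = −30·94 + 31·91
1 = 31·749 − 247·94
1 = −247·2341 + 772·749
1 = 772·3090 − 1019·2341
So 2341·(-1019) ≡ 1 (mod 3090), giving 2341⁻¹ ≡ 2071.
x ≡ 2341⁻¹·1172 ≡ 2071·1172 ≡ 1562 (mod 3090).

1562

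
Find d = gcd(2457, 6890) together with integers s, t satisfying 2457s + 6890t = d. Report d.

13

Euclidean algorithm:
6890 = 2·2457 + 1976
2457 = 1·1976 + 481
1976 = 4·481 + 52
481 = 9·52 + 13
52 = 4·13 + 0
gcd(2457, 6890) = 13.
Working backward:
13 = 481 − 9·52
13 = −9·1976 + 37·481
13 = 37·2457 − 46·1976
13 = −46·6890 + 129·2457
So 13 = (-46)·6890 + (129)·2457.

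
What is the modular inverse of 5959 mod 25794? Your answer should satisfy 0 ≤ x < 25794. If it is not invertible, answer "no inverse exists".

8497

gcd(25794, 5959) by repeated division:
25794 = 4·5959 + 1958
5959 = 3·1958 + 85
1958 = 23·85 + 3
85 = 28·3 + 1
3 = 3·1 + 0
The gcd is 1. Working backward:
1 = 85 − 28·3
1 = −28·1958 + 645·85
1 = 645·5959 − 1963·1958
1 = −1963·25794 + 8497·5959
So 5959·8497 ≡ 1 (mod 25794).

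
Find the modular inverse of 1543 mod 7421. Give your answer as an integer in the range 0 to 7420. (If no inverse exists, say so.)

Run Euclid on (7421, 1543):
7421 = 4·1543 + 1249
1543 = 1·1249 + 294
1249 = 4·294 + 73
294 = 4·73 + 2
73 = 36·2 + 1
2 = 2·1 + 0
The gcd is 1. Working backward:
1 = 73 − 36·2
1 = −36·294 + 145·73
1 = 145·1249 − 616·294
1 = −616·1543 + 761·1249
1 = 761·7421 − 3660·1543
Thus 1543·(-3660) ≡ 1 (mod 7421); reducing, -3660 mod 7421 = 3761.

3761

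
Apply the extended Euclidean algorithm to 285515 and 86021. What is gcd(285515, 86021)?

Repeated division:
285515 = 3*86021 + 27452
86021 = 3*27452 + 3665
27452 = 7*3665 + 1797
3665 = 2*1797 + 71
1797 = 25*71 + 22
71 = 3*22 + 5
22 = 4*5 + 2
5 = 2*2 + 1
2 = 2*1 + 0
gcd(285515, 86021) = 1.
Express as a combination:
1 = 5 − 2·2
1 = −2·22 + 9·5
1 = 9·71 − 29·22
1 = −29·1797 + 734·71
1 = 734·3665 − 1497·1797
1 = −1497·27452 + 11213·3665
1 = 11213·86021 − 35136·27452
1 = −35136·285515 + 116621·86021
So 1 = (-35136)·285515 + (116621)·86021.

1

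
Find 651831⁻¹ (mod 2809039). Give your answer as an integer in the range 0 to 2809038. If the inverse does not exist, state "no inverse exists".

2498508

Extended Euclidean algorithm:
2809039 = 4*651831 + 201715
651831 = 3*201715 + 46686
201715 = 4*46686 + 14971
46686 = 3*14971 + 1773
14971 = 8*1773 + 787
1773 = 2*787 + 199
787 = 3*199 + 190
199 = 1*190 + 9
190 = 21*9 + 1
9 = 9*1 + 0
The gcd is 1. Working backward:
1 = 190 − 21·9
1 = −21·199 + 22·190
1 = 22·787 − 87·199
1 = −87·1773 + 196·787
1 = 196·14971 − 1655·1773
1 = −1655·46686 + 5161·14971
1 = 5161·201715 − 22299·46686
1 = −22299·651831 + 72058·201715
1 = 72058·2809039 − 310531·651831
Hence 651831⁻¹ ≡ -310531 ≡ 2498508 (mod 2809039).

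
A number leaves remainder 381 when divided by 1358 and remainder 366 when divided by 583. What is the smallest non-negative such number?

Write x = 381 + 1358·k. Then 1358·k ≡ 366 − 381 ≡ 568 (mod 583).
Need 1358⁻¹ mod 583. Extended Euclid on (583, 192):
583 = 3*192 + 7
192 = 27*7 + 3
7 = 2*3 + 1
3 = 3*1 + 0
Back-substitute:
1 = 7 − 2·3
1 = −2·192 + 55·7
1 = 55·583 − 167·192
1358⁻¹ ≡ 416 (mod 583), so k ≡ 416·568 ≡ 173 (mod 583).
x = 381 + 1358·173 = 235315.

235315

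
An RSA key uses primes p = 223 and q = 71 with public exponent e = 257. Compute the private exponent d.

14633

φ(n) = (p−1)(q−1) = 222·70 = 15540.
Need d with 257·d ≡ 1 (mod 15540). Apply the extended Euclidean algorithm:
15540 = 60×257 + 120
257 = 2×120 + 17
120 = 7×17 + 1
17 = 17×1 + 0
Back-substitute:
1 = 120 − 7·17
1 = −7·257 + 15·120
1 = 15·15540 − 907·257
So 257·(-907) ≡ 1 (mod 15540), hence d ≡ -907 ≡ 14633 (mod 15540).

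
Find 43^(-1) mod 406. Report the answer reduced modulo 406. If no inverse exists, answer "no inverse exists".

gcd(406, 43) by repeated division:
406 = 9*43 + 19
43 = 2*19 + 5
19 = 3*5 + 4
5 = 1*4 + 1
4 = 4*1 + 0
The gcd is 1. Working backward:
1 = 5 − 4
1 = −19 + 4·5
1 = 4·43 − 9·19
1 = −9·406 + 85·43
So 43·85 ≡ 1 (mod 406).

85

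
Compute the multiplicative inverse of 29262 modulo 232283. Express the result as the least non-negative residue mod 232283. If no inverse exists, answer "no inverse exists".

Extended Euclidean algorithm:
232283 = 7·29262 + 27449
29262 = 1·27449 + 1813
27449 = 15·1813 + 254
1813 = 7·254 + 35
254 = 7·35 + 9
35 = 3·9 + 8
9 = 1·8 + 1
8 = 8·1 + 0
The gcd is 1. Working backward:
1 = 9 − 8
1 = −35 + 4·9
1 = 4·254 − 29·35
1 = −29·1813 + 207·254
1 = 207·27449 − 3134·1813
1 = −3134·29262 + 3341·27449
1 = 3341·232283 − 26521·29262
Hence 29262⁻¹ ≡ -26521 ≡ 205762 (mod 232283).

205762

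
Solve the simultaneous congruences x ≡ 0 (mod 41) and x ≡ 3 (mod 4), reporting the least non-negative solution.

123

Write x = 0 + 41·k. Then 41·k ≡ 3 − 0 ≡ 3 (mod 4).
Need 41⁻¹ mod 4. Extended Euclid on (4, 1):
4 = 4×1 + 0
41⁻¹ ≡ 1 (mod 4), so k ≡ 1·3 ≡ 3 (mod 4).
x = 0 + 41·3 = 123.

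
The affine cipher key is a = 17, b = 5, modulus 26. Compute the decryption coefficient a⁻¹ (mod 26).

23

Extended Euclidean algorithm:
26 = 1*17 + 9
17 = 1*9 + 8
9 = 1*8 + 1
8 = 8*1 + 0
Since gcd(17, 26) = 1, back-substitute to write 1 as a combination:
1 = 9 − 8
1 = −17 + 2·9
1 = 2·26 − 3·17
So 17·(-3) ≡ 1 (mod 26), and -3 ≡ 23 (mod 26).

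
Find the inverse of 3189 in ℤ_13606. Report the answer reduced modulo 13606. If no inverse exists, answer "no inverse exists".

11349

gcd(13606, 3189) by repeated division:
13606 = 4×3189 + 850
3189 = 3×850 + 639
850 = 1×639 + 211
639 = 3×211 + 6
211 = 35×6 + 1
6 = 6×1 + 0
Since gcd(3189, 13606) = 1, back-substitute to write 1 as a combination:
1 = 211 − 35·6
1 = −35·639 + 106·211
1 = 106·850 − 141·639
1 = −141·3189 + 529·850
1 = 529·13606 − 2257·3189
Thus 3189·(-2257) ≡ 1 (mod 13606); reducing, -2257 mod 13606 = 11349.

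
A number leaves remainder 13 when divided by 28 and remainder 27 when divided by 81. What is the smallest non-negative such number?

Write x = 13 + 28·k. Then 28·k ≡ 27 − 13 ≡ 14 (mod 81).
Need 28⁻¹ mod 81. Extended Euclid on (81, 28):
81 = 2×28 + 25
28 = 1×25 + 3
25 = 8×3 + 1
3 = 3×1 + 0
Back-substitute:
1 = 25 − 8·3
1 = −8·28 + 9·25
1 = 9·81 − 26·28
28⁻¹ ≡ 55 (mod 81), so k ≡ 55·14 ≡ 41 (mod 81).
x = 13 + 28·41 = 1161.

1161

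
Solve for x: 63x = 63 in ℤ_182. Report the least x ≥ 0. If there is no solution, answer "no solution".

1

First find gcd(63, 182):
182 = 2*63 + 56
63 = 1*56 + 7
56 = 8*7 + 0
gcd = 7 and 7 | 63, so solutions exist. Divide through by 7: 9x ≡ 9 (mod 26).
Now find 9⁻¹ mod 26:
26 = 2·9 + 8
9 = 1·8 + 1
8 = 8·1 + 0
Back-substitute:
1 = 9 − 8
1 = −26 + 3·9
So 9⁻¹ ≡ 3 (mod 26).
Then x ≡ 3·9 ≡ 1 (mod 26); the smallest non-negative solution is x = 1.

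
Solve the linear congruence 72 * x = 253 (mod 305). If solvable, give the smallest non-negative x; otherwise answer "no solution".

84

First find gcd(72, 305):
305 = 4·72 + 17
72 = 4·17 + 4
17 = 4·4 + 1
4 = 4·1 + 0
gcd = 1, so a unique solution mod 305 exists.
Back-substitute for the Bézout coefficients:
1 = 17 − 4·4
1 = −4·72 + 17·17
1 = 17·305 − 72·72
So 72·(-72) ≡ 1 (mod 305), giving 72⁻¹ ≡ 233.
x ≡ 72⁻¹·253 ≡ 233·253 ≡ 84 (mod 305).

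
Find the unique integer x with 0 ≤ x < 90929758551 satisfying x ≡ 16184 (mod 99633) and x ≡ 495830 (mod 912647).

Write x = 16184 + 99633·k. Then 99633·k ≡ 495830 − 16184 ≡ 479646 (mod 912647).
Need 99633⁻¹ mod 912647. Extended Euclid on (912647, 99633):
912647 = 9*99633 + 15950
99633 = 6*15950 + 3933
15950 = 4*3933 + 218
3933 = 18*218 + 9
218 = 24*9 + 2
9 = 4*2 + 1
2 = 2*1 + 0
Back-substitute:
1 = 9 − 4·2
1 = −4·218 + 97·9
1 = 97·3933 − 1750·218
1 = −1750·15950 + 7097·3933
1 = 7097·99633 − 44332·15950
1 = −44332·912647 + 406085·99633
99633⁻¹ ≡ 406085 (mod 912647), so k ≡ 406085·479646 ≡ 835817 (mod 912647).
x = 16184 + 99633·835817 = 83274971345.

83274971345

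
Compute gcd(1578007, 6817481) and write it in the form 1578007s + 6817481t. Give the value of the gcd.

1

Repeated division:
6817481 = 4·1578007 + 505453
1578007 = 3·505453 + 61648
505453 = 8·61648 + 12269
61648 = 5·12269 + 303
12269 = 40·303 + 149
303 = 2·149 + 5
149 = 29·5 + 4
5 = 1·4 + 1
4 = 4·1 + 0
gcd(1578007, 6817481) = 1.
Back-substituting:
1 = 5 − 4
1 = −149 + 30·5
1 = 30·303 − 61·149
1 = −61·12269 + 2470·303
1 = 2470·61648 − 12411·12269
1 = −12411·505453 + 101758·61648
1 = 101758·1578007 − 317685·505453
1 = −317685·6817481 + 1372498·1578007
So 1 = (-317685)·6817481 + (1372498)·1578007.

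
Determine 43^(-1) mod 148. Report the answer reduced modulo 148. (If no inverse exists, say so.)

Run Euclid on (148, 43):
148 = 3×43 + 19
43 = 2×19 + 5
19 = 3×5 + 4
5 = 1×4 + 1
4 = 4×1 + 0
Since gcd(43, 148) = 1, back-substitute to write 1 as a combination:
1 = 5 − 4
1 = −19 + 4·5
1 = 4·43 − 9·19
1 = −9·148 + 31·43
So 43·31 ≡ 1 (mod 148).

31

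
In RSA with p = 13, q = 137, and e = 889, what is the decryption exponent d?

φ(n) = (p−1)(q−1) = 12·136 = 1632.
Need d with 889·d ≡ 1 (mod 1632). Apply the extended Euclidean algorithm:
1632 = 1×889 + 743
889 = 1×743 + 146
743 = 5×146 + 13
146 = 11×13 + 3
13 = 4×3 + 1
3 = 3×1 + 0
Back-substitute:
1 = 13 − 4·3
1 = −4·146 + 45·13
1 = 45·743 − 229·146
1 = −229·889 + 274·743
1 = 274·1632 − 503·889
So 889·(-503) ≡ 1 (mod 1632), hence d ≡ -503 ≡ 1129 (mod 1632).

1129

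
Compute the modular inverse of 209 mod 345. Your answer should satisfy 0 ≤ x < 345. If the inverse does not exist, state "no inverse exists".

Run Euclid on (345, 209):
345 = 1·209 + 136
209 = 1·136 + 73
136 = 1·73 + 63
73 = 1·63 + 10
63 = 6·10 + 3
10 = 3·3 + 1
3 = 3·1 + 0
The gcd is 1. Working backward:
1 = 10 − 3·3
1 = −3·63 + 19·10
1 = 19·73 − 22·63
1 = −22·136 + 41·73
1 = 41·209 − 63·136
1 = −63·345 + 104·209
So 209·104 ≡ 1 (mod 345).

104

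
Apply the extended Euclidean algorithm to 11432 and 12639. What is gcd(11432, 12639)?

Repeated division:
12639 = 1×11432 + 1207
11432 = 9×1207 + 569
1207 = 2×569 + 69
569 = 8×69 + 17
69 = 4×17 + 1
17 = 17×1 + 0
gcd(11432, 12639) = 1.
Back-substituting:
1 = 69 − 4·17
1 = −4·569 + 33·69
1 = 33·1207 − 70·569
1 = −70·11432 + 663·1207
1 = 663·12639 − 733·11432
So 1 = (663)·12639 + (-733)·11432.

1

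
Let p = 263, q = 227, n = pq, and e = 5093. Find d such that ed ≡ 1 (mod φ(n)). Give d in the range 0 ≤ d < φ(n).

7557

φ(n) = (p−1)(q−1) = 262·226 = 59212.
Need d with 5093·d ≡ 1 (mod 59212). Apply the extended Euclidean algorithm:
59212 = 11·5093 + 3189
5093 = 1·3189 + 1904
3189 = 1·1904 + 1285
1904 = 1·1285 + 619
1285 = 2·619 + 47
619 = 13·47 + 8
47 = 5·8 + 7
8 = 1·7 + 1
7 = 7·1 + 0
Back-substitute:
1 = 8 − 7
1 = −47 + 6·8
1 = 6·619 − 79·47
1 = −79·1285 + 164·619
1 = 164·1904 − 243·1285
1 = −243·3189 + 407·1904
1 = 407·5093 − 650·3189
1 = −650·59212 + 7557·5093
So 5093·7557 ≡ 1 (mod 59212), hence d = 7557.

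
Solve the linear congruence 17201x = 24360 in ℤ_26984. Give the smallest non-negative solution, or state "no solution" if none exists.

First find gcd(17201, 26984):
26984 = 1×17201 + 9783
17201 = 1×9783 + 7418
9783 = 1×7418 + 2365
7418 = 3×2365 + 323
2365 = 7×323 + 104
323 = 3×104 + 11
104 = 9×11 + 5
11 = 2×5 + 1
5 = 5×1 + 0
gcd = 1, so a unique solution mod 26984 exists.
Back-substitute for the Bézout coefficients:
1 = 11 − 2·5
1 = −2·104 + 19·11
1 = 19·323 − 59·104
1 = −59·2365 + 432·323
1 = 432·7418 − 1355·2365
1 = −1355·9783 + 1787·7418
1 = 1787·17201 − 3142·9783
1 = −3142·26984 + 4929·17201
So 17201·(4929) ≡ 1 (mod 26984), giving 17201⁻¹ ≡ 4929.
x ≡ 17201⁻¹·24360 ≡ 4929·24360 ≡ 18624 (mod 26984).

18624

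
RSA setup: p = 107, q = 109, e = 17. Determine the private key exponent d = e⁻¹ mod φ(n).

8081

φ(n) = (p−1)(q−1) = 106·108 = 11448.
Need d with 17·d ≡ 1 (mod 11448). Apply the extended Euclidean algorithm:
11448 = 673*17 + 7
17 = 2*7 + 3
7 = 2*3 + 1
3 = 3*1 + 0
Back-substitute:
1 = 7 − 2·3
1 = −2·17 + 5·7
1 = 5·11448 − 3367·17
So 17·(-3367) ≡ 1 (mod 11448), hence d ≡ -3367 ≡ 8081 (mod 11448).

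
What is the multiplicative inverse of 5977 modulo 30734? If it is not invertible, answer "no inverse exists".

Run Euclid on (30734, 5977):
30734 = 5×5977 + 849
5977 = 7×849 + 34
849 = 24×34 + 33
34 = 1×33 + 1
33 = 33×1 + 0
gcd = 1, so the inverse exists. Back-substitute:
1 = 34 − 33
1 = −849 + 25·34
1 = 25·5977 − 176·849
1 = −176·30734 + 905·5977
So 5977·905 ≡ 1 (mod 30734).

905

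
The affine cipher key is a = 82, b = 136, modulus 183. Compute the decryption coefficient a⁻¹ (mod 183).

154

Extended Euclidean algorithm:
183 = 2×82 + 19
82 = 4×19 + 6
19 = 3×6 + 1
6 = 6×1 + 0
gcd = 1, so the inverse exists. Back-substitute:
1 = 19 − 3·6
1 = −3·82 + 13·19
1 = 13·183 − 29·82
Hence 82⁻¹ ≡ -29 ≡ 154 (mod 183).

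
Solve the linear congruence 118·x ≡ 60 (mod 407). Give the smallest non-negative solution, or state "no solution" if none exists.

35

First find gcd(118, 407):
407 = 3×118 + 53
118 = 2×53 + 12
53 = 4×12 + 5
12 = 2×5 + 2
5 = 2×2 + 1
2 = 2×1 + 0
gcd = 1, so a unique solution mod 407 exists.
Back-substitute for the Bézout coefficients:
1 = 5 − 2·2
1 = −2·12 + 5·5
1 = 5·53 − 22·12
1 = −22·118 + 49·53
1 = 49·407 − 169·118
So 118·(-169) ≡ 1 (mod 407), giving 118⁻¹ ≡ 238.
x ≡ 118⁻¹·60 ≡ 238·60 ≡ 35 (mod 407).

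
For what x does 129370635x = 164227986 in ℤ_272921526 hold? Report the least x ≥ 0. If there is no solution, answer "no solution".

22612830

First find gcd(129370635, 272921526):
272921526 = 2*129370635 + 14180256
129370635 = 9*14180256 + 1748331
14180256 = 8*1748331 + 193608
1748331 = 9*193608 + 5859
193608 = 33*5859 + 261
5859 = 22*261 + 117
261 = 2*117 + 27
117 = 4*27 + 9
27 = 3*9 + 0
gcd = 9 and 9 | 164227986, so solutions exist. Divide through by 9: 14374515x ≡ 18247554 (mod 30324614).
Now find 14374515⁻¹ mod 30324614:
30324614 = 2·14374515 + 1575584
14374515 = 9·1575584 + 194259
1575584 = 8·194259 + 21512
194259 = 9·21512 + 651
21512 = 33·651 + 29
651 = 22·29 + 13
29 = 2·13 + 3
13 = 4·3 + 1
3 = 3·1 + 0
Back-substitute:
1 = 13 − 4·3
1 = −4·29 + 9·13
1 = 9·651 − 202·29
1 = −202·21512 + 6675·651
1 = 6675·194259 − 60277·21512
1 = −60277·1575584 + 488891·194259
1 = 488891·14374515 − 4460296·1575584
1 = −4460296·30324614 + 9409483·14374515
So 14374515⁻¹ ≡ 9409483 (mod 30324614).
Then x ≡ 9409483·18247554 ≡ 22612830 (mod 30324614); the smallest non-negative solution is x = 22612830.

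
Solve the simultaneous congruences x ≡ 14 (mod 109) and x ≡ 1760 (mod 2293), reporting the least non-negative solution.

125582

Write x = 14 + 109·k. Then 109·k ≡ 1760 − 14 ≡ 1746 (mod 2293).
Need 109⁻¹ mod 2293. Extended Euclid on (2293, 109):
2293 = 21·109 + 4
109 = 27·4 + 1
4 = 4·1 + 0
Back-substitute:
1 = 109 − 27·4
1 = −27·2293 + 568·109
109⁻¹ ≡ 568 (mod 2293), so k ≡ 568·1746 ≡ 1152 (mod 2293).
x = 14 + 109·1152 = 125582.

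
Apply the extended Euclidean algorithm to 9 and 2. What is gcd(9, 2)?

1

Apply Euclid's algorithm to 9 and 2:
9 = 4·2 + 1
2 = 2·1 + 0
gcd(9, 2) = 1.
Working backward:
1 = 9 − 4·2
So 1 = (1)·9 + (-4)·2.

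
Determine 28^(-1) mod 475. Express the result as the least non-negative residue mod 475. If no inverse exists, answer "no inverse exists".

17

Run Euclid on (475, 28):
475 = 16·28 + 27
28 = 1·27 + 1
27 = 27·1 + 0
Since gcd(28, 475) = 1, back-substitute to write 1 as a combination:
1 = 28 − 27
1 = −475 + 17·28
So 28·17 ≡ 1 (mod 475).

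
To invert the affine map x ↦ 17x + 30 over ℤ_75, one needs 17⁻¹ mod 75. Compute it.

53

gcd(75, 17) by repeated division:
75 = 4·17 + 7
17 = 2·7 + 3
7 = 2·3 + 1
3 = 3·1 + 0
gcd = 1, so the inverse exists. Back-substitute:
1 = 7 − 2·3
1 = −2·17 + 5·7
1 = 5·75 − 22·17
So 17·(-22) ≡ 1 (mod 75), and -22 ≡ 53 (mod 75).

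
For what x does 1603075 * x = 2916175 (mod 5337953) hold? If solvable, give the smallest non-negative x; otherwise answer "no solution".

First find gcd(1603075, 5337953):
5337953 = 3*1603075 + 528728
1603075 = 3*528728 + 16891
528728 = 31*16891 + 5107
16891 = 3*5107 + 1570
5107 = 3*1570 + 397
1570 = 3*397 + 379
397 = 1*379 + 18
379 = 21*18 + 1
18 = 18*1 + 0
gcd = 1, so a unique solution mod 5337953 exists.
Back-substitute for the Bézout coefficients:
1 = 379 − 21·18
1 = −21·397 + 22·379
1 = 22·1570 − 87·397
1 = −87·5107 + 283·1570
1 = 283·16891 − 936·5107
1 = −936·528728 + 29299·16891
1 = 29299·1603075 − 88833·528728
1 = −88833·5337953 + 295798·1603075
So 1603075·(295798) ≡ 1 (mod 5337953), giving 1603075⁻¹ ≡ 295798.
x ≡ 1603075⁻¹·2916175 ≡ 295798·2916175 ≡ 1541709 (mod 5337953).

1541709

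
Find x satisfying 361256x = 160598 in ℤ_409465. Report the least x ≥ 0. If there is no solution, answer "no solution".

no solution

gcd(361256, 409465):
409465 = 1*361256 + 48209
361256 = 7*48209 + 23793
48209 = 2*23793 + 623
23793 = 38*623 + 119
623 = 5*119 + 28
119 = 4*28 + 7
28 = 4*7 + 0
gcd = 7, but 7 ∤ 160598, so the congruence has no solution.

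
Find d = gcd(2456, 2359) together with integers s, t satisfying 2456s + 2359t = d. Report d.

1

Euclidean algorithm:
2456 = 1×2359 + 97
2359 = 24×97 + 31
97 = 3×31 + 4
31 = 7×4 + 3
4 = 1×3 + 1
3 = 3×1 + 0
gcd(2456, 2359) = 1.
Working backward:
1 = 4 − 3
1 = −31 + 8·4
1 = 8·97 − 25·31
1 = −25·2359 + 608·97
1 = 608·2456 − 633·2359
So 1 = (608)·2456 + (-633)·2359.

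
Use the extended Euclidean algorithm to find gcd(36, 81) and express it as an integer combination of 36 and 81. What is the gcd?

Repeated division:
81 = 2×36 + 9
36 = 4×9 + 0
gcd(36, 81) = 9.
Back-substituting:
9 = 81 − 2·36
So 9 = (1)·81 + (-2)·36.

9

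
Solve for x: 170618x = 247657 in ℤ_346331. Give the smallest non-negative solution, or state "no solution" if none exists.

332231

First find gcd(170618, 346331):
346331 = 2×170618 + 5095
170618 = 33×5095 + 2483
5095 = 2×2483 + 129
2483 = 19×129 + 32
129 = 4×32 + 1
32 = 32×1 + 0
gcd = 1, so a unique solution mod 346331 exists.
Back-substitute for the Bézout coefficients:
1 = 129 − 4·32
1 = −4·2483 + 77·129
1 = 77·5095 − 158·2483
1 = −158·170618 + 5291·5095
1 = 5291·346331 − 10740·170618
So 170618·(-10740) ≡ 1 (mod 346331), giving 170618⁻¹ ≡ 335591.
x ≡ 170618⁻¹·247657 ≡ 335591·247657 ≡ 332231 (mod 346331).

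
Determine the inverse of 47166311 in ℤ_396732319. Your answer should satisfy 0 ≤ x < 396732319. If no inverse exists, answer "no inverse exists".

Extended Euclidean algorithm:
396732319 = 8·47166311 + 19401831
47166311 = 2·19401831 + 8362649
19401831 = 2·8362649 + 2676533
8362649 = 3·2676533 + 333050
2676533 = 8·333050 + 12133
333050 = 27·12133 + 5459
12133 = 2·5459 + 1215
5459 = 4·1215 + 599
1215 = 2·599 + 17
599 = 35·17 + 4
17 = 4·4 + 1
4 = 4·1 + 0
Since gcd(47166311, 396732319) = 1, back-substitute to write 1 as a combination:
1 = 17 − 4·4
1 = −4·599 + 141·17
1 = 141·1215 − 286·599
1 = −286·5459 + 1285·1215
1 = 1285·12133 − 2856·5459
1 = −2856·333050 + 78397·12133
1 = 78397·2676533 − 630032·333050
1 = −630032·8362649 + 1968493·2676533
1 = 1968493·19401831 − 4567018·8362649
1 = −4567018·47166311 + 11102529·19401831
1 = 11102529·396732319 − 93387250·47166311
Hence 47166311⁻¹ ≡ -93387250 ≡ 303345069 (mod 396732319).

303345069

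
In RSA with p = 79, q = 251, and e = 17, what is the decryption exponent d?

18353

φ(n) = (p−1)(q−1) = 78·250 = 19500.
Need d with 17·d ≡ 1 (mod 19500). Apply the extended Euclidean algorithm:
19500 = 1147*17 + 1
17 = 17*1 + 0
Back-substitute:
1 = 19500 − 1147·17
So 17·(-1147) ≡ 1 (mod 19500), hence d ≡ -1147 ≡ 18353 (mod 19500).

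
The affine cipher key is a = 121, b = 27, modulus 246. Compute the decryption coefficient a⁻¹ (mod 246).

61

Run Euclid on (246, 121):
246 = 2×121 + 4
121 = 30×4 + 1
4 = 4×1 + 0
The gcd is 1. Working backward:
1 = 121 − 30·4
1 = −30·246 + 61·121
So 121·61 ≡ 1 (mod 246).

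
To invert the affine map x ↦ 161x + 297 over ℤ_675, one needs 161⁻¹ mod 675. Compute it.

566

Apply the Euclidean algorithm to 675 and 161:
675 = 4×161 + 31
161 = 5×31 + 6
31 = 5×6 + 1
6 = 6×1 + 0
The gcd is 1. Working backward:
1 = 31 − 5·6
1 = −5·161 + 26·31
1 = 26·675 − 109·161
Hence 161⁻¹ ≡ -109 ≡ 566 (mod 675).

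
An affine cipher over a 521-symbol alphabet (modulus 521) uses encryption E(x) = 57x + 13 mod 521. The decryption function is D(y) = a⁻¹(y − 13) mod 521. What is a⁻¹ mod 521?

Run Euclid on (521, 57):
521 = 9×57 + 8
57 = 7×8 + 1
8 = 8×1 + 0
gcd = 1, so the inverse exists. Back-substitute:
1 = 57 − 7·8
1 = −7·521 + 64·57
So 57·64 ≡ 1 (mod 521).

64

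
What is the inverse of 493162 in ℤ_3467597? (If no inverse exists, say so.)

gcd(3467597, 493162) by repeated division:
3467597 = 7·493162 + 15463
493162 = 31·15463 + 13809
15463 = 1·13809 + 1654
13809 = 8·1654 + 577
1654 = 2·577 + 500
577 = 1·500 + 77
500 = 6·77 + 38
77 = 2·38 + 1
38 = 38·1 + 0
Since gcd(493162, 3467597) = 1, back-substitute to write 1 as a combination:
1 = 77 − 2·38
1 = −2·500 + 13·77
1 = 13·577 − 15·500
1 = −15·1654 + 43·577
1 = 43·13809 − 359·1654
1 = −359·15463 + 402·13809
1 = 402·493162 − 12821·15463
1 = −12821·3467597 + 90149·493162
So 493162·90149 ≡ 1 (mod 3467597).

90149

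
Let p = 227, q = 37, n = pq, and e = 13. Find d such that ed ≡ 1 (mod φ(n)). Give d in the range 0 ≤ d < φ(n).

φ(n) = (p−1)(q−1) = 226·36 = 8136.
Need d with 13·d ≡ 1 (mod 8136). Apply the extended Euclidean algorithm:
8136 = 625×13 + 11
13 = 1×11 + 2
11 = 5×2 + 1
2 = 2×1 + 0
Back-substitute:
1 = 11 − 5·2
1 = −5·13 + 6·11
1 = 6·8136 − 3755·13
So 13·(-3755) ≡ 1 (mod 8136), hence d ≡ -3755 ≡ 4381 (mod 8136).

4381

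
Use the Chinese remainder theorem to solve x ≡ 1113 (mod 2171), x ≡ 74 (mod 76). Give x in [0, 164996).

94466

Write x = 1113 + 2171·k. Then 2171·k ≡ 74 − 1113 ≡ 25 (mod 76).
Need 2171⁻¹ mod 76. Extended Euclid on (76, 43):
76 = 1·43 + 33
43 = 1·33 + 10
33 = 3·10 + 3
10 = 3·3 + 1
3 = 3·1 + 0
Back-substitute:
1 = 10 − 3·3
1 = −3·33 + 10·10
1 = 10·43 − 13·33
1 = −13·76 + 23·43
2171⁻¹ ≡ 23 (mod 76), so k ≡ 23·25 ≡ 43 (mod 76).
x = 1113 + 2171·43 = 94466.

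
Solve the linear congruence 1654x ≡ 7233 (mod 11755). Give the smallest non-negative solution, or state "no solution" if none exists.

10672

First find gcd(1654, 11755):
11755 = 7·1654 + 177
1654 = 9·177 + 61
177 = 2·61 + 55
61 = 1·55 + 6
55 = 9·6 + 1
6 = 6·1 + 0
gcd = 1, so a unique solution mod 11755 exists.
Back-substitute for the Bézout coefficients:
1 = 55 − 9·6
1 = −9·61 + 10·55
1 = 10·177 − 29·61
1 = −29·1654 + 271·177
1 = 271·11755 − 1926·1654
So 1654·(-1926) ≡ 1 (mod 11755), giving 1654⁻¹ ≡ 9829.
x ≡ 1654⁻¹·7233 ≡ 9829·7233 ≡ 10672 (mod 11755).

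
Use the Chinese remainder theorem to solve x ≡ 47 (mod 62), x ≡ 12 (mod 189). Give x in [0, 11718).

10029

Write x = 47 + 62·k. Then 62·k ≡ 12 − 47 ≡ 154 (mod 189).
Need 62⁻¹ mod 189. Extended Euclid on (189, 62):
189 = 3*62 + 3
62 = 20*3 + 2
3 = 1*2 + 1
2 = 2*1 + 0
Back-substitute:
1 = 3 − 2
1 = −62 + 21·3
1 = 21·189 − 64·62
62⁻¹ ≡ 125 (mod 189), so k ≡ 125·154 ≡ 161 (mod 189).
x = 47 + 62·161 = 10029.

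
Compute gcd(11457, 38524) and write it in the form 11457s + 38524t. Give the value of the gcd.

Euclidean algorithm:
38524 = 3×11457 + 4153
11457 = 2×4153 + 3151
4153 = 1×3151 + 1002
3151 = 3×1002 + 145
1002 = 6×145 + 132
145 = 1×132 + 13
132 = 10×13 + 2
13 = 6×2 + 1
2 = 2×1 + 0
gcd(11457, 38524) = 1.
Express as a combination:
1 = 13 − 6·2
1 = −6·132 + 61·13
1 = 61·145 − 67·132
1 = −67·1002 + 463·145
1 = 463·3151 − 1456·1002
1 = −1456·4153 + 1919·3151
1 = 1919·11457 − 5294·4153
1 = −5294·38524 + 17801·11457
So 1 = (-5294)·38524 + (17801)·11457.

1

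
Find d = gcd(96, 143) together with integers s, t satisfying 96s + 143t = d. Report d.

Apply Euclid's algorithm to 143 and 96:
143 = 1×96 + 47
96 = 2×47 + 2
47 = 23×2 + 1
2 = 2×1 + 0
gcd(96, 143) = 1.
Working backward:
1 = 47 − 23·2
1 = −23·96 + 47·47
1 = 47·143 − 70·96
So 1 = (47)·143 + (-70)·96.

1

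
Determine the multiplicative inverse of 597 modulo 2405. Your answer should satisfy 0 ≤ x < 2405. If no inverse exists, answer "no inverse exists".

gcd(2405, 597) by repeated division:
2405 = 4×597 + 17
597 = 35×17 + 2
17 = 8×2 + 1
2 = 2×1 + 0
gcd = 1, so the inverse exists. Back-substitute:
1 = 17 − 8·2
1 = −8·597 + 281·17
1 = 281·2405 − 1132·597
Thus 597·(-1132) ≡ 1 (mod 2405); reducing, -1132 mod 2405 = 1273.

1273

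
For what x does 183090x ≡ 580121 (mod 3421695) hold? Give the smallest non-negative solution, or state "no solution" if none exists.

gcd(183090, 3421695):
3421695 = 18·183090 + 126075
183090 = 1·126075 + 57015
126075 = 2·57015 + 12045
57015 = 4·12045 + 8835
12045 = 1·8835 + 3210
8835 = 2·3210 + 2415
3210 = 1·2415 + 795
2415 = 3·795 + 30
795 = 26·30 + 15
30 = 2·15 + 0
gcd = 15, but 15 ∤ 580121, so the congruence has no solution.

no solution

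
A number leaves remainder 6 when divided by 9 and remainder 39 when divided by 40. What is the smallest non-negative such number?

Write x = 6 + 9·k. Then 9·k ≡ 39 − 6 ≡ 33 (mod 40).
Need 9⁻¹ mod 40. Extended Euclid on (40, 9):
40 = 4×9 + 4
9 = 2×4 + 1
4 = 4×1 + 0
Back-substitute:
1 = 9 − 2·4
1 = −2·40 + 9·9
9⁻¹ ≡ 9 (mod 40), so k ≡ 9·33 ≡ 17 (mod 40).
x = 6 + 9·17 = 159.

159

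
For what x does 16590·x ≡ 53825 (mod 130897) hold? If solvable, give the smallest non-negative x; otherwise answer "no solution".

First find gcd(16590, 130897):
130897 = 7×16590 + 14767
16590 = 1×14767 + 1823
14767 = 8×1823 + 183
1823 = 9×183 + 176
183 = 1×176 + 7
176 = 25×7 + 1
7 = 7×1 + 0
gcd = 1, so a unique solution mod 130897 exists.
Back-substitute for the Bézout coefficients:
1 = 176 − 25·7
1 = −25·183 + 26·176
1 = 26·1823 − 259·183
1 = −259·14767 + 2098·1823
1 = 2098·16590 − 2357·14767
1 = −2357·130897 + 18597·16590
So 16590·(18597) ≡ 1 (mod 130897), giving 16590⁻¹ ≡ 18597.
x ≡ 16590⁻¹·53825 ≡ 18597·53825 ≡ 14166 (mod 130897).

14166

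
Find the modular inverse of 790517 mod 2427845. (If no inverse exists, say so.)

Euclidean algorithm on 2427845, 790517:
2427845 = 3·790517 + 56294
790517 = 14·56294 + 2401
56294 = 23·2401 + 1071
2401 = 2·1071 + 259
1071 = 4·259 + 35
259 = 7·35 + 14
35 = 2·14 + 7
14 = 2·7 + 0
gcd(790517, 2427845) = 7 ≠ 1, so 790517 has no multiplicative inverse modulo 2427845.

no inverse exists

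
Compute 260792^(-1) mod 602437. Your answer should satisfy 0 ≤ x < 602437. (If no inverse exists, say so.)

Run Euclid on (602437, 260792):
602437 = 2*260792 + 80853
260792 = 3*80853 + 18233
80853 = 4*18233 + 7921
18233 = 2*7921 + 2391
7921 = 3*2391 + 748
2391 = 3*748 + 147
748 = 5*147 + 13
147 = 11*13 + 4
13 = 3*4 + 1
4 = 4*1 + 0
gcd = 1, so the inverse exists. Back-substitute:
1 = 13 − 3·4
1 = −3·147 + 34·13
1 = 34·748 − 173·147
1 = −173·2391 + 553·748
1 = 553·7921 − 1832·2391
1 = −1832·18233 + 4217·7921
1 = 4217·80853 − 18700·18233
1 = −18700·260792 + 60317·80853
1 = 60317·602437 − 139334·260792
Hence 260792⁻¹ ≡ -139334 ≡ 463103 (mod 602437).

463103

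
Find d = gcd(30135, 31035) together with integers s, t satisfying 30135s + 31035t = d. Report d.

15

Repeated division:
31035 = 1·30135 + 900
30135 = 33·900 + 435
900 = 2·435 + 30
435 = 14·30 + 15
30 = 2·15 + 0
gcd(30135, 31035) = 15.
Express as a combination:
15 = 435 − 14·30
15 = −14·900 + 29·435
15 = 29·30135 − 971·900
15 = −971·31035 + 1000·30135
So 15 = (-971)·31035 + (1000)·30135.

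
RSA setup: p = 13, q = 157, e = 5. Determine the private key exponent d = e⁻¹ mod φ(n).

749

φ(n) = (p−1)(q−1) = 12·156 = 1872.
Need d with 5·d ≡ 1 (mod 1872). Apply the extended Euclidean algorithm:
1872 = 374*5 + 2
5 = 2*2 + 1
2 = 2*1 + 0
Back-substitute:
1 = 5 − 2·2
1 = −2·1872 + 749·5
So 5·749 ≡ 1 (mod 1872), hence d = 749.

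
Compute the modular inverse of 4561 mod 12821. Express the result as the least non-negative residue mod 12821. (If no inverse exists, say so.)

3882

Run Euclid on (12821, 4561):
12821 = 2×4561 + 3699
4561 = 1×3699 + 862
3699 = 4×862 + 251
862 = 3×251 + 109
251 = 2×109 + 33
109 = 3×33 + 10
33 = 3×10 + 3
10 = 3×3 + 1
3 = 3×1 + 0
gcd = 1, so the inverse exists. Back-substitute:
1 = 10 − 3·3
1 = −3·33 + 10·10
1 = 10·109 − 33·33
1 = −33·251 + 76·109
1 = 76·862 − 261·251
1 = −261·3699 + 1120·862
1 = 1120·4561 − 1381·3699
1 = −1381·12821 + 3882·4561
So 4561·3882 ≡ 1 (mod 12821).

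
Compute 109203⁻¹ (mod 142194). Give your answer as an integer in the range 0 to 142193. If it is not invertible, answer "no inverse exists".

no inverse exists

Euclidean algorithm on 142194, 109203:
142194 = 1×109203 + 32991
109203 = 3×32991 + 10230
32991 = 3×10230 + 2301
10230 = 4×2301 + 1026
2301 = 2×1026 + 249
1026 = 4×249 + 30
249 = 8×30 + 9
30 = 3×9 + 3
9 = 3×3 + 0
Since gcd = 3 > 1, 109203 is not a unit mod 142194.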